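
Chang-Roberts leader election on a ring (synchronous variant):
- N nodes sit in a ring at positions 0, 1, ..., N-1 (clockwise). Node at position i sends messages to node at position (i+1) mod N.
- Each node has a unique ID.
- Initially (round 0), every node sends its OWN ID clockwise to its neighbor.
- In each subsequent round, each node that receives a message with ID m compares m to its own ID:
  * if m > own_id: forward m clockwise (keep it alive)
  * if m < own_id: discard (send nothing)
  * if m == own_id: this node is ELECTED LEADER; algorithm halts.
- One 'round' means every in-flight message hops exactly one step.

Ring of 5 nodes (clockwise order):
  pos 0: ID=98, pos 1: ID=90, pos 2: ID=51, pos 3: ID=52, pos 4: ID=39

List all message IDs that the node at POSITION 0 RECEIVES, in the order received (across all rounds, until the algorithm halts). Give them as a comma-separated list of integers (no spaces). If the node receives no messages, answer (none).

Answer: 39,52,90,98

Derivation:
Round 1: pos1(id90) recv 98: fwd; pos2(id51) recv 90: fwd; pos3(id52) recv 51: drop; pos4(id39) recv 52: fwd; pos0(id98) recv 39: drop
Round 2: pos2(id51) recv 98: fwd; pos3(id52) recv 90: fwd; pos0(id98) recv 52: drop
Round 3: pos3(id52) recv 98: fwd; pos4(id39) recv 90: fwd
Round 4: pos4(id39) recv 98: fwd; pos0(id98) recv 90: drop
Round 5: pos0(id98) recv 98: ELECTED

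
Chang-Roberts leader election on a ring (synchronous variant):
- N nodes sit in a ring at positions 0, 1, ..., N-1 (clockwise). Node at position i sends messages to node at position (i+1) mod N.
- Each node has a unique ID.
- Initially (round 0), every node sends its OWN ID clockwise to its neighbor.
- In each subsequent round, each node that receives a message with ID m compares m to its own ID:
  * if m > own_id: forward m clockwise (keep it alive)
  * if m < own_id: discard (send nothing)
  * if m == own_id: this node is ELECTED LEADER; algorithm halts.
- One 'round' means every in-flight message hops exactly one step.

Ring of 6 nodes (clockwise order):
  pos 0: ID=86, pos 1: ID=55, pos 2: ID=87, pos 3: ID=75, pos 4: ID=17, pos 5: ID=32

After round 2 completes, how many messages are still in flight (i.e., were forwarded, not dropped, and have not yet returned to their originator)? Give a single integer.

Round 1: pos1(id55) recv 86: fwd; pos2(id87) recv 55: drop; pos3(id75) recv 87: fwd; pos4(id17) recv 75: fwd; pos5(id32) recv 17: drop; pos0(id86) recv 32: drop
Round 2: pos2(id87) recv 86: drop; pos4(id17) recv 87: fwd; pos5(id32) recv 75: fwd
After round 2: 2 messages still in flight

Answer: 2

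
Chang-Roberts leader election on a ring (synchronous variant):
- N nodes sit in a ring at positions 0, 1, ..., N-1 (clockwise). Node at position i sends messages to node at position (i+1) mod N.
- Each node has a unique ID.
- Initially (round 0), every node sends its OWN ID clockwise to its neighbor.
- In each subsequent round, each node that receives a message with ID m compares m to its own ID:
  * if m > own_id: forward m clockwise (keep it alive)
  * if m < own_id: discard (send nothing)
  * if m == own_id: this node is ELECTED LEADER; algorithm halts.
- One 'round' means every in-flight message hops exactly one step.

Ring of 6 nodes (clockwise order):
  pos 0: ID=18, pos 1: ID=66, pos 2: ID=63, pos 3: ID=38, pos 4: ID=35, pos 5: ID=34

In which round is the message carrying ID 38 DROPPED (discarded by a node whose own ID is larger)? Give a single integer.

Round 1: pos1(id66) recv 18: drop; pos2(id63) recv 66: fwd; pos3(id38) recv 63: fwd; pos4(id35) recv 38: fwd; pos5(id34) recv 35: fwd; pos0(id18) recv 34: fwd
Round 2: pos3(id38) recv 66: fwd; pos4(id35) recv 63: fwd; pos5(id34) recv 38: fwd; pos0(id18) recv 35: fwd; pos1(id66) recv 34: drop
Round 3: pos4(id35) recv 66: fwd; pos5(id34) recv 63: fwd; pos0(id18) recv 38: fwd; pos1(id66) recv 35: drop
Round 4: pos5(id34) recv 66: fwd; pos0(id18) recv 63: fwd; pos1(id66) recv 38: drop
Round 5: pos0(id18) recv 66: fwd; pos1(id66) recv 63: drop
Round 6: pos1(id66) recv 66: ELECTED
Message ID 38 originates at pos 3; dropped at pos 1 in round 4

Answer: 4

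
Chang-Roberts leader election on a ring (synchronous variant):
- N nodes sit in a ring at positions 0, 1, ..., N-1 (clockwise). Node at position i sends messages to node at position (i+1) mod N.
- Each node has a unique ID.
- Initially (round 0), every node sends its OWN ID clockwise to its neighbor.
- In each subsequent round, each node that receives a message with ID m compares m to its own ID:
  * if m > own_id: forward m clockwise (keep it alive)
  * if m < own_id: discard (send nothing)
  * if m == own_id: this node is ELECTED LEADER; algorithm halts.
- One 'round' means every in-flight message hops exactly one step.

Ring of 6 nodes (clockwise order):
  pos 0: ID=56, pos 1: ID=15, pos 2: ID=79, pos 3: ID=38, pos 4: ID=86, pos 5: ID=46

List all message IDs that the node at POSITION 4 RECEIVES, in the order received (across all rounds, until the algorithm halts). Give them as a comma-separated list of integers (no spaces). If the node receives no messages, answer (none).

Round 1: pos1(id15) recv 56: fwd; pos2(id79) recv 15: drop; pos3(id38) recv 79: fwd; pos4(id86) recv 38: drop; pos5(id46) recv 86: fwd; pos0(id56) recv 46: drop
Round 2: pos2(id79) recv 56: drop; pos4(id86) recv 79: drop; pos0(id56) recv 86: fwd
Round 3: pos1(id15) recv 86: fwd
Round 4: pos2(id79) recv 86: fwd
Round 5: pos3(id38) recv 86: fwd
Round 6: pos4(id86) recv 86: ELECTED

Answer: 38,79,86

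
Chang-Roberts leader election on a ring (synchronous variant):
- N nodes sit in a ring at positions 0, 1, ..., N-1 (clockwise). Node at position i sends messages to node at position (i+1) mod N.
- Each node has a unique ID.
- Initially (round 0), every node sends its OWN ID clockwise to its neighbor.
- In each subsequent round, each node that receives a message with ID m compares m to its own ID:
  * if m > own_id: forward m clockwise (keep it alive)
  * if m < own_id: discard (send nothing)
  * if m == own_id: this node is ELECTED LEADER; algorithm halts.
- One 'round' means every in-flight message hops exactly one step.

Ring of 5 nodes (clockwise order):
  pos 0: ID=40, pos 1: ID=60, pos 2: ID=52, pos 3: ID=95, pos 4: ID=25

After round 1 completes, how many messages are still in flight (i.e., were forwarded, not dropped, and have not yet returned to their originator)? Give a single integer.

Answer: 2

Derivation:
Round 1: pos1(id60) recv 40: drop; pos2(id52) recv 60: fwd; pos3(id95) recv 52: drop; pos4(id25) recv 95: fwd; pos0(id40) recv 25: drop
After round 1: 2 messages still in flight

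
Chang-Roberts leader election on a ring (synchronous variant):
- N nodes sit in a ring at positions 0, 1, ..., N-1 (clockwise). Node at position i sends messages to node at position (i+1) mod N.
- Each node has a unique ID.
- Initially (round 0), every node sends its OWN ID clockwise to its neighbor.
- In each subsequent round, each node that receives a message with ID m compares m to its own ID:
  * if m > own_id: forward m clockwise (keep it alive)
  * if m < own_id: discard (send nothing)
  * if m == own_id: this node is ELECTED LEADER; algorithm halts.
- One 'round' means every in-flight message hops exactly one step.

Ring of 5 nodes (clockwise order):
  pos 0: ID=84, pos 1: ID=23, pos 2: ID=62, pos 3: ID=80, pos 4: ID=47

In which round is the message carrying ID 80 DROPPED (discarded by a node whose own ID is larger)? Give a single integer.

Round 1: pos1(id23) recv 84: fwd; pos2(id62) recv 23: drop; pos3(id80) recv 62: drop; pos4(id47) recv 80: fwd; pos0(id84) recv 47: drop
Round 2: pos2(id62) recv 84: fwd; pos0(id84) recv 80: drop
Round 3: pos3(id80) recv 84: fwd
Round 4: pos4(id47) recv 84: fwd
Round 5: pos0(id84) recv 84: ELECTED
Message ID 80 originates at pos 3; dropped at pos 0 in round 2

Answer: 2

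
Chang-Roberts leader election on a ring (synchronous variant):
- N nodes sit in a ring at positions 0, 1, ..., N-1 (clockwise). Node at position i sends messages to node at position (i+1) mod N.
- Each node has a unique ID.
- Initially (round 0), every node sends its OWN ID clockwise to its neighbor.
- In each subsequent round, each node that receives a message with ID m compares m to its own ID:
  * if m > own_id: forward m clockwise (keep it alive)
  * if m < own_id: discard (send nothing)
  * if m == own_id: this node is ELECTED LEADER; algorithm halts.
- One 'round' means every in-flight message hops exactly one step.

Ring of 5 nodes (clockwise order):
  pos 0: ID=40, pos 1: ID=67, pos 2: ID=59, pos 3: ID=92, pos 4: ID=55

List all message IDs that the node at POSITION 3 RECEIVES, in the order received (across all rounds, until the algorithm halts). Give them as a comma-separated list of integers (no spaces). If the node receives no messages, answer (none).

Answer: 59,67,92

Derivation:
Round 1: pos1(id67) recv 40: drop; pos2(id59) recv 67: fwd; pos3(id92) recv 59: drop; pos4(id55) recv 92: fwd; pos0(id40) recv 55: fwd
Round 2: pos3(id92) recv 67: drop; pos0(id40) recv 92: fwd; pos1(id67) recv 55: drop
Round 3: pos1(id67) recv 92: fwd
Round 4: pos2(id59) recv 92: fwd
Round 5: pos3(id92) recv 92: ELECTED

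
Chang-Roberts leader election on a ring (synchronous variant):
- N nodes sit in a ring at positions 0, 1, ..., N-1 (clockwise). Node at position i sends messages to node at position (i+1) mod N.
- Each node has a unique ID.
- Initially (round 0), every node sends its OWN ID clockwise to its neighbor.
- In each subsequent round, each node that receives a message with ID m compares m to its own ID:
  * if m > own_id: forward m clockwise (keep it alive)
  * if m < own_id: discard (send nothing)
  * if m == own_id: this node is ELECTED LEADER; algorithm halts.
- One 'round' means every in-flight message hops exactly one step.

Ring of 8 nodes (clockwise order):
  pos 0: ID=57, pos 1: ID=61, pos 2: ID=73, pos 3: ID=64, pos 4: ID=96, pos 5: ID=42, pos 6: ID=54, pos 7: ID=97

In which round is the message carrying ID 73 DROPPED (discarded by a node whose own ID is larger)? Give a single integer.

Answer: 2

Derivation:
Round 1: pos1(id61) recv 57: drop; pos2(id73) recv 61: drop; pos3(id64) recv 73: fwd; pos4(id96) recv 64: drop; pos5(id42) recv 96: fwd; pos6(id54) recv 42: drop; pos7(id97) recv 54: drop; pos0(id57) recv 97: fwd
Round 2: pos4(id96) recv 73: drop; pos6(id54) recv 96: fwd; pos1(id61) recv 97: fwd
Round 3: pos7(id97) recv 96: drop; pos2(id73) recv 97: fwd
Round 4: pos3(id64) recv 97: fwd
Round 5: pos4(id96) recv 97: fwd
Round 6: pos5(id42) recv 97: fwd
Round 7: pos6(id54) recv 97: fwd
Round 8: pos7(id97) recv 97: ELECTED
Message ID 73 originates at pos 2; dropped at pos 4 in round 2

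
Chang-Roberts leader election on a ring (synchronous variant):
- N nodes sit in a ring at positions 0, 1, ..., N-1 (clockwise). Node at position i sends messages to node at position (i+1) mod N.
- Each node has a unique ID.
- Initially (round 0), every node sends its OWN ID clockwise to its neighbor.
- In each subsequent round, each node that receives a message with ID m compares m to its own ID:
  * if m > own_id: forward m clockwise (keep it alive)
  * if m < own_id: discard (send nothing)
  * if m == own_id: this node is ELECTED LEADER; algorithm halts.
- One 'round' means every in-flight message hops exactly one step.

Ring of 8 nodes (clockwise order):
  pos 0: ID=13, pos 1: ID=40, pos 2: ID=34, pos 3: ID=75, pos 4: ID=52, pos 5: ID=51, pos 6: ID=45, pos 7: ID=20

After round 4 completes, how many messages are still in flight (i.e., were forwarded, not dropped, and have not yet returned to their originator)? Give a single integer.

Answer: 4

Derivation:
Round 1: pos1(id40) recv 13: drop; pos2(id34) recv 40: fwd; pos3(id75) recv 34: drop; pos4(id52) recv 75: fwd; pos5(id51) recv 52: fwd; pos6(id45) recv 51: fwd; pos7(id20) recv 45: fwd; pos0(id13) recv 20: fwd
Round 2: pos3(id75) recv 40: drop; pos5(id51) recv 75: fwd; pos6(id45) recv 52: fwd; pos7(id20) recv 51: fwd; pos0(id13) recv 45: fwd; pos1(id40) recv 20: drop
Round 3: pos6(id45) recv 75: fwd; pos7(id20) recv 52: fwd; pos0(id13) recv 51: fwd; pos1(id40) recv 45: fwd
Round 4: pos7(id20) recv 75: fwd; pos0(id13) recv 52: fwd; pos1(id40) recv 51: fwd; pos2(id34) recv 45: fwd
After round 4: 4 messages still in flight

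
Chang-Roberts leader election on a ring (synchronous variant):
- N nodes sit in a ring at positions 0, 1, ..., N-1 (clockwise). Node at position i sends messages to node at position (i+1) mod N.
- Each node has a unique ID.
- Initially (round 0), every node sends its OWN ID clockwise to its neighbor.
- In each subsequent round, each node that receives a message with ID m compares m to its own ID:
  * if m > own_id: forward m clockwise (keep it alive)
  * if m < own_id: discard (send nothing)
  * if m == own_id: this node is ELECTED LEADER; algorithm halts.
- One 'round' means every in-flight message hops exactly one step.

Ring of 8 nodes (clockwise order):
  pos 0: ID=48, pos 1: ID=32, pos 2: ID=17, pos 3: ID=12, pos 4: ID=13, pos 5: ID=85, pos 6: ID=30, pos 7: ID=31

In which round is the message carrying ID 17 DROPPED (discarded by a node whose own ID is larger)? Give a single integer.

Round 1: pos1(id32) recv 48: fwd; pos2(id17) recv 32: fwd; pos3(id12) recv 17: fwd; pos4(id13) recv 12: drop; pos5(id85) recv 13: drop; pos6(id30) recv 85: fwd; pos7(id31) recv 30: drop; pos0(id48) recv 31: drop
Round 2: pos2(id17) recv 48: fwd; pos3(id12) recv 32: fwd; pos4(id13) recv 17: fwd; pos7(id31) recv 85: fwd
Round 3: pos3(id12) recv 48: fwd; pos4(id13) recv 32: fwd; pos5(id85) recv 17: drop; pos0(id48) recv 85: fwd
Round 4: pos4(id13) recv 48: fwd; pos5(id85) recv 32: drop; pos1(id32) recv 85: fwd
Round 5: pos5(id85) recv 48: drop; pos2(id17) recv 85: fwd
Round 6: pos3(id12) recv 85: fwd
Round 7: pos4(id13) recv 85: fwd
Round 8: pos5(id85) recv 85: ELECTED
Message ID 17 originates at pos 2; dropped at pos 5 in round 3

Answer: 3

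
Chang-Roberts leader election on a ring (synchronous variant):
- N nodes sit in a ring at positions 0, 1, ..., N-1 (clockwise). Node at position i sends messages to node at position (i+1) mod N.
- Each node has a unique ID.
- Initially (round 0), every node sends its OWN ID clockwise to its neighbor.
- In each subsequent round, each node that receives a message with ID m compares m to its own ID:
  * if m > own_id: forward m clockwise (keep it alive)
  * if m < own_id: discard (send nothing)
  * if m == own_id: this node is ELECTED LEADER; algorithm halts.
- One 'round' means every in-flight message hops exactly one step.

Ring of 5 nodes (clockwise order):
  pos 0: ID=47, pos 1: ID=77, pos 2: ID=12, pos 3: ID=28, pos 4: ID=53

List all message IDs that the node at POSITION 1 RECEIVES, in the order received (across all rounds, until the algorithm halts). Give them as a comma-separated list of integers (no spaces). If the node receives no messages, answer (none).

Round 1: pos1(id77) recv 47: drop; pos2(id12) recv 77: fwd; pos3(id28) recv 12: drop; pos4(id53) recv 28: drop; pos0(id47) recv 53: fwd
Round 2: pos3(id28) recv 77: fwd; pos1(id77) recv 53: drop
Round 3: pos4(id53) recv 77: fwd
Round 4: pos0(id47) recv 77: fwd
Round 5: pos1(id77) recv 77: ELECTED

Answer: 47,53,77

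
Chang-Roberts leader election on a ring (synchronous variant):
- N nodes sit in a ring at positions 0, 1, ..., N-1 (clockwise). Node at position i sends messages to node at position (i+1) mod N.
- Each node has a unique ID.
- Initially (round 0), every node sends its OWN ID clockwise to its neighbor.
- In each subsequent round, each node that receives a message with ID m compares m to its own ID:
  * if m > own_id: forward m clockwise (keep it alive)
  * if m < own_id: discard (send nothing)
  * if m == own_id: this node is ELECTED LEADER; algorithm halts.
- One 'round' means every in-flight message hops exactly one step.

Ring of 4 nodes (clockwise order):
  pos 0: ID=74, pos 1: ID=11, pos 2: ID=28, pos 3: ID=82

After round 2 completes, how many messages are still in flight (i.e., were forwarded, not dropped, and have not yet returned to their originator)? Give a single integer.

Answer: 2

Derivation:
Round 1: pos1(id11) recv 74: fwd; pos2(id28) recv 11: drop; pos3(id82) recv 28: drop; pos0(id74) recv 82: fwd
Round 2: pos2(id28) recv 74: fwd; pos1(id11) recv 82: fwd
After round 2: 2 messages still in flight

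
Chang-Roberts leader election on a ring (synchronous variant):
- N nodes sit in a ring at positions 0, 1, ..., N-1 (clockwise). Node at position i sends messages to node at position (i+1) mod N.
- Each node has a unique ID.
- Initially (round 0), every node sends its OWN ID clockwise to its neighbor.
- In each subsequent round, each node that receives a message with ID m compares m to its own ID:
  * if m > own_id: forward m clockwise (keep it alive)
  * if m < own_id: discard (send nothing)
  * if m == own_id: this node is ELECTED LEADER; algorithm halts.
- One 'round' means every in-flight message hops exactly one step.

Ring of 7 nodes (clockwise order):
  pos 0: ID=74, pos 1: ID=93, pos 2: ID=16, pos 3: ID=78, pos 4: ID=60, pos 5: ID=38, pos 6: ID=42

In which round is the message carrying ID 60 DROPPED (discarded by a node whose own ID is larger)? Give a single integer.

Answer: 3

Derivation:
Round 1: pos1(id93) recv 74: drop; pos2(id16) recv 93: fwd; pos3(id78) recv 16: drop; pos4(id60) recv 78: fwd; pos5(id38) recv 60: fwd; pos6(id42) recv 38: drop; pos0(id74) recv 42: drop
Round 2: pos3(id78) recv 93: fwd; pos5(id38) recv 78: fwd; pos6(id42) recv 60: fwd
Round 3: pos4(id60) recv 93: fwd; pos6(id42) recv 78: fwd; pos0(id74) recv 60: drop
Round 4: pos5(id38) recv 93: fwd; pos0(id74) recv 78: fwd
Round 5: pos6(id42) recv 93: fwd; pos1(id93) recv 78: drop
Round 6: pos0(id74) recv 93: fwd
Round 7: pos1(id93) recv 93: ELECTED
Message ID 60 originates at pos 4; dropped at pos 0 in round 3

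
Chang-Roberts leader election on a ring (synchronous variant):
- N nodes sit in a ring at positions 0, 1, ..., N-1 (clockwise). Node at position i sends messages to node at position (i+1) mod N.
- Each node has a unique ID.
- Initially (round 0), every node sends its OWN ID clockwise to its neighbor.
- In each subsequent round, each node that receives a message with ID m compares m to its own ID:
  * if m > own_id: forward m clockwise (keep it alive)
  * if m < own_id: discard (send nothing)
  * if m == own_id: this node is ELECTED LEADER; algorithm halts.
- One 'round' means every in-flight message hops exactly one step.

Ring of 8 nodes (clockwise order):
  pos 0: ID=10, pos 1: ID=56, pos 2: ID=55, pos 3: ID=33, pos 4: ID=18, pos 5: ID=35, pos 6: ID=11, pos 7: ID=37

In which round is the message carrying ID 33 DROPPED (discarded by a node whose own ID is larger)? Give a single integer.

Round 1: pos1(id56) recv 10: drop; pos2(id55) recv 56: fwd; pos3(id33) recv 55: fwd; pos4(id18) recv 33: fwd; pos5(id35) recv 18: drop; pos6(id11) recv 35: fwd; pos7(id37) recv 11: drop; pos0(id10) recv 37: fwd
Round 2: pos3(id33) recv 56: fwd; pos4(id18) recv 55: fwd; pos5(id35) recv 33: drop; pos7(id37) recv 35: drop; pos1(id56) recv 37: drop
Round 3: pos4(id18) recv 56: fwd; pos5(id35) recv 55: fwd
Round 4: pos5(id35) recv 56: fwd; pos6(id11) recv 55: fwd
Round 5: pos6(id11) recv 56: fwd; pos7(id37) recv 55: fwd
Round 6: pos7(id37) recv 56: fwd; pos0(id10) recv 55: fwd
Round 7: pos0(id10) recv 56: fwd; pos1(id56) recv 55: drop
Round 8: pos1(id56) recv 56: ELECTED
Message ID 33 originates at pos 3; dropped at pos 5 in round 2

Answer: 2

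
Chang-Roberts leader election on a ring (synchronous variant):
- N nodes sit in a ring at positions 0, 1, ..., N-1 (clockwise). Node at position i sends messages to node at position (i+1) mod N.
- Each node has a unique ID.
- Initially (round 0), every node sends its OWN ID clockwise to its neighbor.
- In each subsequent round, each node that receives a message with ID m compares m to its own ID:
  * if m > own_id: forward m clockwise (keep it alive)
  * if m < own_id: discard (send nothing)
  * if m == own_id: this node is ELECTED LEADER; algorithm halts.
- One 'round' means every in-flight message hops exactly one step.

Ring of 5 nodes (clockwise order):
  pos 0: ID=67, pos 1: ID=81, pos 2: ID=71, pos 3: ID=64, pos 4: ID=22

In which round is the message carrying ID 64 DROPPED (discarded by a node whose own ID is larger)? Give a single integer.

Answer: 2

Derivation:
Round 1: pos1(id81) recv 67: drop; pos2(id71) recv 81: fwd; pos3(id64) recv 71: fwd; pos4(id22) recv 64: fwd; pos0(id67) recv 22: drop
Round 2: pos3(id64) recv 81: fwd; pos4(id22) recv 71: fwd; pos0(id67) recv 64: drop
Round 3: pos4(id22) recv 81: fwd; pos0(id67) recv 71: fwd
Round 4: pos0(id67) recv 81: fwd; pos1(id81) recv 71: drop
Round 5: pos1(id81) recv 81: ELECTED
Message ID 64 originates at pos 3; dropped at pos 0 in round 2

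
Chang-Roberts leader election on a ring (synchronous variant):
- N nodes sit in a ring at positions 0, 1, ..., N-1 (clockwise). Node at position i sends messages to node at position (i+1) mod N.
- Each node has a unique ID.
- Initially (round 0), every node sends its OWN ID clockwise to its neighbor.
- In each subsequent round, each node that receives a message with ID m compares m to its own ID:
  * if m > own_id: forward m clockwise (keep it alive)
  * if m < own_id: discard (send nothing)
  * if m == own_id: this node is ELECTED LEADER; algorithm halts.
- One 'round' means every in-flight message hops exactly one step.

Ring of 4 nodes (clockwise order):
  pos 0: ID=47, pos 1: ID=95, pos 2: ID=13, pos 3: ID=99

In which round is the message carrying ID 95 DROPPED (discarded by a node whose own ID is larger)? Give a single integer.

Answer: 2

Derivation:
Round 1: pos1(id95) recv 47: drop; pos2(id13) recv 95: fwd; pos3(id99) recv 13: drop; pos0(id47) recv 99: fwd
Round 2: pos3(id99) recv 95: drop; pos1(id95) recv 99: fwd
Round 3: pos2(id13) recv 99: fwd
Round 4: pos3(id99) recv 99: ELECTED
Message ID 95 originates at pos 1; dropped at pos 3 in round 2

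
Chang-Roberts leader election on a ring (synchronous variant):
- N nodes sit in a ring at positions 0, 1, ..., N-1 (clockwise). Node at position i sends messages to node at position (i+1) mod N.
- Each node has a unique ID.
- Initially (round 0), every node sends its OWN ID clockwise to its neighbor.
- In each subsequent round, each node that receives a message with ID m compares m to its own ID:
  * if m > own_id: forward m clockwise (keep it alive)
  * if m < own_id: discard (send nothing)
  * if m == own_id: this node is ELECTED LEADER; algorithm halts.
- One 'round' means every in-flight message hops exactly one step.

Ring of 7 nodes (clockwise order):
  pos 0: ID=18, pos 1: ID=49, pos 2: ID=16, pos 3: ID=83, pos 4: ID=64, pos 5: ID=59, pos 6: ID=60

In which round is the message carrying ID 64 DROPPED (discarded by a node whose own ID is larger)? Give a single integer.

Round 1: pos1(id49) recv 18: drop; pos2(id16) recv 49: fwd; pos3(id83) recv 16: drop; pos4(id64) recv 83: fwd; pos5(id59) recv 64: fwd; pos6(id60) recv 59: drop; pos0(id18) recv 60: fwd
Round 2: pos3(id83) recv 49: drop; pos5(id59) recv 83: fwd; pos6(id60) recv 64: fwd; pos1(id49) recv 60: fwd
Round 3: pos6(id60) recv 83: fwd; pos0(id18) recv 64: fwd; pos2(id16) recv 60: fwd
Round 4: pos0(id18) recv 83: fwd; pos1(id49) recv 64: fwd; pos3(id83) recv 60: drop
Round 5: pos1(id49) recv 83: fwd; pos2(id16) recv 64: fwd
Round 6: pos2(id16) recv 83: fwd; pos3(id83) recv 64: drop
Round 7: pos3(id83) recv 83: ELECTED
Message ID 64 originates at pos 4; dropped at pos 3 in round 6

Answer: 6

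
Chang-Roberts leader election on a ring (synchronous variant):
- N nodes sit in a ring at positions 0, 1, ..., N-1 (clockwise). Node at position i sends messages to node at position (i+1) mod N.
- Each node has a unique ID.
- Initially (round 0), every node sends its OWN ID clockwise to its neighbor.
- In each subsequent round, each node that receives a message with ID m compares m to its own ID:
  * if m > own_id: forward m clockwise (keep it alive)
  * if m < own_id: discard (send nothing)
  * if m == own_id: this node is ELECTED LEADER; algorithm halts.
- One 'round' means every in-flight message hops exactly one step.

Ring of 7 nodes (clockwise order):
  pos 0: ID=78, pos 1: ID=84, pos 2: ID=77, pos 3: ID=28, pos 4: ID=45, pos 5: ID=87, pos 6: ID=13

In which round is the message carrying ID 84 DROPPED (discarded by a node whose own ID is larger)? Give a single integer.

Round 1: pos1(id84) recv 78: drop; pos2(id77) recv 84: fwd; pos3(id28) recv 77: fwd; pos4(id45) recv 28: drop; pos5(id87) recv 45: drop; pos6(id13) recv 87: fwd; pos0(id78) recv 13: drop
Round 2: pos3(id28) recv 84: fwd; pos4(id45) recv 77: fwd; pos0(id78) recv 87: fwd
Round 3: pos4(id45) recv 84: fwd; pos5(id87) recv 77: drop; pos1(id84) recv 87: fwd
Round 4: pos5(id87) recv 84: drop; pos2(id77) recv 87: fwd
Round 5: pos3(id28) recv 87: fwd
Round 6: pos4(id45) recv 87: fwd
Round 7: pos5(id87) recv 87: ELECTED
Message ID 84 originates at pos 1; dropped at pos 5 in round 4

Answer: 4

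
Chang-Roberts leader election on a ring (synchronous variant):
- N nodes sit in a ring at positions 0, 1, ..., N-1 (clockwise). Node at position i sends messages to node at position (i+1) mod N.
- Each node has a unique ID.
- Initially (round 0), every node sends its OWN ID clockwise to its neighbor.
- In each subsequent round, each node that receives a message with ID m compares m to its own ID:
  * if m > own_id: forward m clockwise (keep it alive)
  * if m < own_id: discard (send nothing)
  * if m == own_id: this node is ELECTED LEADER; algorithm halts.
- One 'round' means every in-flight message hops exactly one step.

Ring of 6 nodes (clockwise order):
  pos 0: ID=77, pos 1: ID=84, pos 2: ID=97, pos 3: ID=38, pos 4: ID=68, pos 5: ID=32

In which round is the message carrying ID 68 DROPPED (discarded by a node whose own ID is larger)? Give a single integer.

Answer: 2

Derivation:
Round 1: pos1(id84) recv 77: drop; pos2(id97) recv 84: drop; pos3(id38) recv 97: fwd; pos4(id68) recv 38: drop; pos5(id32) recv 68: fwd; pos0(id77) recv 32: drop
Round 2: pos4(id68) recv 97: fwd; pos0(id77) recv 68: drop
Round 3: pos5(id32) recv 97: fwd
Round 4: pos0(id77) recv 97: fwd
Round 5: pos1(id84) recv 97: fwd
Round 6: pos2(id97) recv 97: ELECTED
Message ID 68 originates at pos 4; dropped at pos 0 in round 2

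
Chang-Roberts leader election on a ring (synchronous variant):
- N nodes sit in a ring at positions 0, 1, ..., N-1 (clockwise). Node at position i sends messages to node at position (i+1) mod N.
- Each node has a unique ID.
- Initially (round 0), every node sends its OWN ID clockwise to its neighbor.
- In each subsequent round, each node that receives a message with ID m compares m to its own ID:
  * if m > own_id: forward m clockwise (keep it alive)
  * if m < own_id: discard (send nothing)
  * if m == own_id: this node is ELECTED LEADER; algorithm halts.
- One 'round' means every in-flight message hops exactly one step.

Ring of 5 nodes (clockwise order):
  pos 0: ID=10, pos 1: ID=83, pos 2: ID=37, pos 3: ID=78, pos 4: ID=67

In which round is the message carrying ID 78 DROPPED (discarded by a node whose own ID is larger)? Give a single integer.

Round 1: pos1(id83) recv 10: drop; pos2(id37) recv 83: fwd; pos3(id78) recv 37: drop; pos4(id67) recv 78: fwd; pos0(id10) recv 67: fwd
Round 2: pos3(id78) recv 83: fwd; pos0(id10) recv 78: fwd; pos1(id83) recv 67: drop
Round 3: pos4(id67) recv 83: fwd; pos1(id83) recv 78: drop
Round 4: pos0(id10) recv 83: fwd
Round 5: pos1(id83) recv 83: ELECTED
Message ID 78 originates at pos 3; dropped at pos 1 in round 3

Answer: 3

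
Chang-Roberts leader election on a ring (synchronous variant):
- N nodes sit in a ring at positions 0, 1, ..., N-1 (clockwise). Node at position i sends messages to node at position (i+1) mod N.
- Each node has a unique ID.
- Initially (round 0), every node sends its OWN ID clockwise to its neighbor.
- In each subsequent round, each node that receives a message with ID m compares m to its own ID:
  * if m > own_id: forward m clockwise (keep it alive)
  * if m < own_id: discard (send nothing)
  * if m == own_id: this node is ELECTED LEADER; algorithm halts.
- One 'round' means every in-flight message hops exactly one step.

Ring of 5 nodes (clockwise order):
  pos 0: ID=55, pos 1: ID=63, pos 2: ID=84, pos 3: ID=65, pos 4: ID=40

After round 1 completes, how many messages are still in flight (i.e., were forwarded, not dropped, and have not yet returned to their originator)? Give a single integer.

Round 1: pos1(id63) recv 55: drop; pos2(id84) recv 63: drop; pos3(id65) recv 84: fwd; pos4(id40) recv 65: fwd; pos0(id55) recv 40: drop
After round 1: 2 messages still in flight

Answer: 2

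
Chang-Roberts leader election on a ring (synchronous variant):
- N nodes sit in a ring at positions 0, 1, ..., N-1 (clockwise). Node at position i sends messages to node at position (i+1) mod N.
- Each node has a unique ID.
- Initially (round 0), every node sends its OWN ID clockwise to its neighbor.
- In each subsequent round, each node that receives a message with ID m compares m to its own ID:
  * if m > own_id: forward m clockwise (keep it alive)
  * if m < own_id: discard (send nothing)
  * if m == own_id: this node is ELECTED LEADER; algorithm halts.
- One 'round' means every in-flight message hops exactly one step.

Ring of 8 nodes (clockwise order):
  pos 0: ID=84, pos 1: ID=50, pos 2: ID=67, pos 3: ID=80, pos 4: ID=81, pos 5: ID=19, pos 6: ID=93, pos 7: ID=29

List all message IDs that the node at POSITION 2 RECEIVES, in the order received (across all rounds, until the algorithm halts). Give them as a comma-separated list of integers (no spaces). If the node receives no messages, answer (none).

Answer: 50,84,93

Derivation:
Round 1: pos1(id50) recv 84: fwd; pos2(id67) recv 50: drop; pos3(id80) recv 67: drop; pos4(id81) recv 80: drop; pos5(id19) recv 81: fwd; pos6(id93) recv 19: drop; pos7(id29) recv 93: fwd; pos0(id84) recv 29: drop
Round 2: pos2(id67) recv 84: fwd; pos6(id93) recv 81: drop; pos0(id84) recv 93: fwd
Round 3: pos3(id80) recv 84: fwd; pos1(id50) recv 93: fwd
Round 4: pos4(id81) recv 84: fwd; pos2(id67) recv 93: fwd
Round 5: pos5(id19) recv 84: fwd; pos3(id80) recv 93: fwd
Round 6: pos6(id93) recv 84: drop; pos4(id81) recv 93: fwd
Round 7: pos5(id19) recv 93: fwd
Round 8: pos6(id93) recv 93: ELECTED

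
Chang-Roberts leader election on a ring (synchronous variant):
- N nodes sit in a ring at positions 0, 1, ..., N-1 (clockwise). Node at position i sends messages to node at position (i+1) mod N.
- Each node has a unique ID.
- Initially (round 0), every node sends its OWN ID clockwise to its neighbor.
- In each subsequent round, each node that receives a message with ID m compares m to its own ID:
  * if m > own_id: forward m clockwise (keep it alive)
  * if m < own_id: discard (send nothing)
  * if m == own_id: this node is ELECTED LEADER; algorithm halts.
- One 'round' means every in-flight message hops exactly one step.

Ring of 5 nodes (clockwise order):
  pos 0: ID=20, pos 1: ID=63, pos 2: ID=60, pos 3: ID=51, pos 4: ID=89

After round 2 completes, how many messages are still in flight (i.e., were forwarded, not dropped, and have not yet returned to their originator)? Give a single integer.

Round 1: pos1(id63) recv 20: drop; pos2(id60) recv 63: fwd; pos3(id51) recv 60: fwd; pos4(id89) recv 51: drop; pos0(id20) recv 89: fwd
Round 2: pos3(id51) recv 63: fwd; pos4(id89) recv 60: drop; pos1(id63) recv 89: fwd
After round 2: 2 messages still in flight

Answer: 2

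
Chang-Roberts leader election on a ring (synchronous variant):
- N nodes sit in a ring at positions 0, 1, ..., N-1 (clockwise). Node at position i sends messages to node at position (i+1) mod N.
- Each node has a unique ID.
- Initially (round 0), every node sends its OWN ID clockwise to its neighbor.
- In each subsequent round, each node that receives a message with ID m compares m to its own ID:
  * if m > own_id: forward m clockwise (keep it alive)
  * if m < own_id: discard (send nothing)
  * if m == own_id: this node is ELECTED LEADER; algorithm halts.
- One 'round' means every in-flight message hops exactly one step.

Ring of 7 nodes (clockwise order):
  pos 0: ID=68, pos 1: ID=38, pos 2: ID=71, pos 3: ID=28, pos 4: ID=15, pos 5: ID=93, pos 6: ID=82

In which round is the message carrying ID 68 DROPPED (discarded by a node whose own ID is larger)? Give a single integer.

Answer: 2

Derivation:
Round 1: pos1(id38) recv 68: fwd; pos2(id71) recv 38: drop; pos3(id28) recv 71: fwd; pos4(id15) recv 28: fwd; pos5(id93) recv 15: drop; pos6(id82) recv 93: fwd; pos0(id68) recv 82: fwd
Round 2: pos2(id71) recv 68: drop; pos4(id15) recv 71: fwd; pos5(id93) recv 28: drop; pos0(id68) recv 93: fwd; pos1(id38) recv 82: fwd
Round 3: pos5(id93) recv 71: drop; pos1(id38) recv 93: fwd; pos2(id71) recv 82: fwd
Round 4: pos2(id71) recv 93: fwd; pos3(id28) recv 82: fwd
Round 5: pos3(id28) recv 93: fwd; pos4(id15) recv 82: fwd
Round 6: pos4(id15) recv 93: fwd; pos5(id93) recv 82: drop
Round 7: pos5(id93) recv 93: ELECTED
Message ID 68 originates at pos 0; dropped at pos 2 in round 2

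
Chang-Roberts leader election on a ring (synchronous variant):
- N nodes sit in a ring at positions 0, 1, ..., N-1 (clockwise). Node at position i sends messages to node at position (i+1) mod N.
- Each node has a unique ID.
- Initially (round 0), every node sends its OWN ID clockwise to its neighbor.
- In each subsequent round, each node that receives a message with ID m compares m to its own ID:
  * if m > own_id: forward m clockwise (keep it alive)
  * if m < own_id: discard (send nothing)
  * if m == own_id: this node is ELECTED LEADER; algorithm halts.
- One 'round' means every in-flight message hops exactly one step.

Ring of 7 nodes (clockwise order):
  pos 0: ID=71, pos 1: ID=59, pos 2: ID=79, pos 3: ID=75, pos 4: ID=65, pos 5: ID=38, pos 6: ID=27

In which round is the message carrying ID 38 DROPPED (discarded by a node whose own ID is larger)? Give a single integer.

Answer: 2

Derivation:
Round 1: pos1(id59) recv 71: fwd; pos2(id79) recv 59: drop; pos3(id75) recv 79: fwd; pos4(id65) recv 75: fwd; pos5(id38) recv 65: fwd; pos6(id27) recv 38: fwd; pos0(id71) recv 27: drop
Round 2: pos2(id79) recv 71: drop; pos4(id65) recv 79: fwd; pos5(id38) recv 75: fwd; pos6(id27) recv 65: fwd; pos0(id71) recv 38: drop
Round 3: pos5(id38) recv 79: fwd; pos6(id27) recv 75: fwd; pos0(id71) recv 65: drop
Round 4: pos6(id27) recv 79: fwd; pos0(id71) recv 75: fwd
Round 5: pos0(id71) recv 79: fwd; pos1(id59) recv 75: fwd
Round 6: pos1(id59) recv 79: fwd; pos2(id79) recv 75: drop
Round 7: pos2(id79) recv 79: ELECTED
Message ID 38 originates at pos 5; dropped at pos 0 in round 2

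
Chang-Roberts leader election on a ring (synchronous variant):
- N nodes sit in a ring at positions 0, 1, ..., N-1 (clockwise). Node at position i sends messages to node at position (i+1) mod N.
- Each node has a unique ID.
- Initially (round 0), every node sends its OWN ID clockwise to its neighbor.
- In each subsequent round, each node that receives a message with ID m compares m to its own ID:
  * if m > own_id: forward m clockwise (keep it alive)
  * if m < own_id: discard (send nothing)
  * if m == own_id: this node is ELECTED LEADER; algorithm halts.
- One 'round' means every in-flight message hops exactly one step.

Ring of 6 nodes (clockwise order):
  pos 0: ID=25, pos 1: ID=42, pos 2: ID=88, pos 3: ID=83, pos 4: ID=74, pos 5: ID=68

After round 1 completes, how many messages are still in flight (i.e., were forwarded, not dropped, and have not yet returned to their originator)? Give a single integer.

Round 1: pos1(id42) recv 25: drop; pos2(id88) recv 42: drop; pos3(id83) recv 88: fwd; pos4(id74) recv 83: fwd; pos5(id68) recv 74: fwd; pos0(id25) recv 68: fwd
After round 1: 4 messages still in flight

Answer: 4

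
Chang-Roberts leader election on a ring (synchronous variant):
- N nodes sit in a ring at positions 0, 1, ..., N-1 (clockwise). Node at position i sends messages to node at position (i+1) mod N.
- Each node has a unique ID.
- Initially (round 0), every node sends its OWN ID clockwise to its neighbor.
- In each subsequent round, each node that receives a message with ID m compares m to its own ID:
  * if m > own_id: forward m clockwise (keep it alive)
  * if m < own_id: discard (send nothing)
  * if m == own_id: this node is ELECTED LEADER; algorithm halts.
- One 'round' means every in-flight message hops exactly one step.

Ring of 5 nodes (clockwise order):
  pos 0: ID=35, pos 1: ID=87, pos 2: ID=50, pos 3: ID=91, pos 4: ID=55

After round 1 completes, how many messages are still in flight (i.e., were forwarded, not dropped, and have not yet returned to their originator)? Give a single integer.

Round 1: pos1(id87) recv 35: drop; pos2(id50) recv 87: fwd; pos3(id91) recv 50: drop; pos4(id55) recv 91: fwd; pos0(id35) recv 55: fwd
After round 1: 3 messages still in flight

Answer: 3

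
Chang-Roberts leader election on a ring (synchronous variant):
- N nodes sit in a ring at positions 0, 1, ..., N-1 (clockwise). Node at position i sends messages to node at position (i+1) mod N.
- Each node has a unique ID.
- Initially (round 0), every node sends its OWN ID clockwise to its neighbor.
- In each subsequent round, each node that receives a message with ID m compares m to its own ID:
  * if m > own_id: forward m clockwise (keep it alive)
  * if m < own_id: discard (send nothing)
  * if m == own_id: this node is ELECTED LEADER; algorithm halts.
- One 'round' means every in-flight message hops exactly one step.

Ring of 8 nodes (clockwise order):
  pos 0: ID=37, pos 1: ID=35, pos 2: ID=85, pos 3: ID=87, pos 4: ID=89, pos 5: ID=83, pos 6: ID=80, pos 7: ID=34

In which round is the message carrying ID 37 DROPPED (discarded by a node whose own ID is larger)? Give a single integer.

Answer: 2

Derivation:
Round 1: pos1(id35) recv 37: fwd; pos2(id85) recv 35: drop; pos3(id87) recv 85: drop; pos4(id89) recv 87: drop; pos5(id83) recv 89: fwd; pos6(id80) recv 83: fwd; pos7(id34) recv 80: fwd; pos0(id37) recv 34: drop
Round 2: pos2(id85) recv 37: drop; pos6(id80) recv 89: fwd; pos7(id34) recv 83: fwd; pos0(id37) recv 80: fwd
Round 3: pos7(id34) recv 89: fwd; pos0(id37) recv 83: fwd; pos1(id35) recv 80: fwd
Round 4: pos0(id37) recv 89: fwd; pos1(id35) recv 83: fwd; pos2(id85) recv 80: drop
Round 5: pos1(id35) recv 89: fwd; pos2(id85) recv 83: drop
Round 6: pos2(id85) recv 89: fwd
Round 7: pos3(id87) recv 89: fwd
Round 8: pos4(id89) recv 89: ELECTED
Message ID 37 originates at pos 0; dropped at pos 2 in round 2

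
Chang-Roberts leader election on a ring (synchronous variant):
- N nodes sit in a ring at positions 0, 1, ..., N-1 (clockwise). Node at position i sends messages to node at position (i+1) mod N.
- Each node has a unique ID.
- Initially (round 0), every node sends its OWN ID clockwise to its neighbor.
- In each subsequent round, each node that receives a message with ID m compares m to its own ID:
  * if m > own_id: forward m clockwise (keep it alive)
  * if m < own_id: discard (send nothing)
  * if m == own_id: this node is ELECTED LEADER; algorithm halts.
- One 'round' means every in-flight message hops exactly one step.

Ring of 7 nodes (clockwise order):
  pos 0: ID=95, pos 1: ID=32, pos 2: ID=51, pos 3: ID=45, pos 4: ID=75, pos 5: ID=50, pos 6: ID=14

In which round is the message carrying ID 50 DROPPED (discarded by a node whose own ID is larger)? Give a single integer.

Answer: 2

Derivation:
Round 1: pos1(id32) recv 95: fwd; pos2(id51) recv 32: drop; pos3(id45) recv 51: fwd; pos4(id75) recv 45: drop; pos5(id50) recv 75: fwd; pos6(id14) recv 50: fwd; pos0(id95) recv 14: drop
Round 2: pos2(id51) recv 95: fwd; pos4(id75) recv 51: drop; pos6(id14) recv 75: fwd; pos0(id95) recv 50: drop
Round 3: pos3(id45) recv 95: fwd; pos0(id95) recv 75: drop
Round 4: pos4(id75) recv 95: fwd
Round 5: pos5(id50) recv 95: fwd
Round 6: pos6(id14) recv 95: fwd
Round 7: pos0(id95) recv 95: ELECTED
Message ID 50 originates at pos 5; dropped at pos 0 in round 2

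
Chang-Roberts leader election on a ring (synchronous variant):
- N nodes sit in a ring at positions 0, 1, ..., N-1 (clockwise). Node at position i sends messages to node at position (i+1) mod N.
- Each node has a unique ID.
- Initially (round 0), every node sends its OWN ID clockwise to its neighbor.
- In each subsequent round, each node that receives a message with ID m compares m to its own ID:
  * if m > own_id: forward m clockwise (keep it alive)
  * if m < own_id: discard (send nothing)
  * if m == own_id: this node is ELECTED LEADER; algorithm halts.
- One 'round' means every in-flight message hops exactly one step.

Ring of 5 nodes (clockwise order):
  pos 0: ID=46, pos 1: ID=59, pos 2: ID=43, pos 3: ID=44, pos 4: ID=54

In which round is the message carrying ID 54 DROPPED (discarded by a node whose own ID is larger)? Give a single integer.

Round 1: pos1(id59) recv 46: drop; pos2(id43) recv 59: fwd; pos3(id44) recv 43: drop; pos4(id54) recv 44: drop; pos0(id46) recv 54: fwd
Round 2: pos3(id44) recv 59: fwd; pos1(id59) recv 54: drop
Round 3: pos4(id54) recv 59: fwd
Round 4: pos0(id46) recv 59: fwd
Round 5: pos1(id59) recv 59: ELECTED
Message ID 54 originates at pos 4; dropped at pos 1 in round 2

Answer: 2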